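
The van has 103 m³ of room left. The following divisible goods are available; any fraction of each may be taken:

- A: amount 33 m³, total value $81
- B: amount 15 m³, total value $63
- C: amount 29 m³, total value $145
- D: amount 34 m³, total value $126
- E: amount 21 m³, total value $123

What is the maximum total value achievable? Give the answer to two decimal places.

Take in order of value per unit:
- E (123/21 per unit): all 21 → value 123, running total 123.00
- C (145/29 per unit): all 29 → value 145, running total 268.00
- B (63/15 per unit): all 15 → value 63, running total 331.00
- D (126/34 per unit): all 34 → value 126, running total 457.00
- A (81/33 per unit): 4 of 33 → value 4×81/33 = 9.8182, running total 466.82
Total 466.82.

466.82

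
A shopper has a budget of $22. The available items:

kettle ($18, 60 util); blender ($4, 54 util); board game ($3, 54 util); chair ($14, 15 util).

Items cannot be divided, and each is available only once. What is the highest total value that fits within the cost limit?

Check high-value combinations within $22:
- blender+board game+chair: cost 4+3+14=21, value 54+54+15=123
- kettle+board game: cost 18+3=21, value 60+54=114
- kettle+blender: cost 18+4=22, value 60+54=114
- blender+board game: cost 4+3=7, value 54+54=108
Best: 123 util.

123 util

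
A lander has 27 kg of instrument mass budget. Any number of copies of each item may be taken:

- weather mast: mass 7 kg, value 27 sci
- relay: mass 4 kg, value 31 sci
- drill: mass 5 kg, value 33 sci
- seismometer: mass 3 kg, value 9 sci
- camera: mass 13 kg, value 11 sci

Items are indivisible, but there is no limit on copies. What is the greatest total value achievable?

Best value-per-unit is relay at 31/4; filling with it alone gives 6×31 = 186.
Optimal mix: 6×relay + 1×seismometer → mass 27, value 195.

195 sci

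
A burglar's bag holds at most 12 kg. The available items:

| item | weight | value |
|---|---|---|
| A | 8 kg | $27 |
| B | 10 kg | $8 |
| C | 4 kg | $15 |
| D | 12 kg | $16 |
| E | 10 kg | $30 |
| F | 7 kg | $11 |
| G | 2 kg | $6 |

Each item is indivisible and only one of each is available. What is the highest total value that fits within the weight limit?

$42

Check high-value combinations within 12 kg:
- A+C: weight 8+4=12, value 27+15=42
- E+G: weight 10+2=12, value 30+6=36
- A+G: weight 8+2=10, value 27+6=33
- E: weight 10, value 30
Best: $42.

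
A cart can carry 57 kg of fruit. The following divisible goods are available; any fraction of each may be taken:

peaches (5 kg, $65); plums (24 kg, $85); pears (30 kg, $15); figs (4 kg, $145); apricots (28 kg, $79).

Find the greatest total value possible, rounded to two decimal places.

Take in order of value per unit:
- figs (145/4 per unit): all 4 → value 145, running total 145.00
- peaches (65/5 per unit): all 5 → value 65, running total 210.00
- plums (85/24 per unit): all 24 → value 85, running total 295.00
- apricots (79/28 per unit): 24 of 28 → value 24×79/28 = 67.7143, running total 362.71
Total 362.71.

362.71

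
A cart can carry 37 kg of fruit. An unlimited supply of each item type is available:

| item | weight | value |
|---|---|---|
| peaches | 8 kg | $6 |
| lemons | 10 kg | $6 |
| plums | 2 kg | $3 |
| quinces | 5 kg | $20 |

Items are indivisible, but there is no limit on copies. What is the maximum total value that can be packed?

Best value-per-unit is quinces at 20/5; filling with it alone gives 7×20 = 140.
Optimal mix: 1×plums + 7×quinces → weight 37, value 143.

$143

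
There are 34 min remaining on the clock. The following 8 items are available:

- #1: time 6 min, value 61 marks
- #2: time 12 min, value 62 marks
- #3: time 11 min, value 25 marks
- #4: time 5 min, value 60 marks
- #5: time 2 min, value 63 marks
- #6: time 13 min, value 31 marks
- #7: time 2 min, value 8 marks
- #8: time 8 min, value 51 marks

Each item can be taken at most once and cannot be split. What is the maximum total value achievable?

Check high-value combinations within 34 min:
- #1+#2+#4+#5+#8: time 6+12+5+2+8=33, value 61+62+60+63+51=297
- #1+#3+#4+#5+#7+#8: time 6+11+5+2+2+8=34, value 61+25+60+63+8+51=268
- #1+#4+#5+#6+#8: time 6+5+2+13+8=34, value 61+60+63+31+51=266
- #1+#3+#4+#5+#8: time 6+11+5+2+8=32, value 61+25+60+63+51=260
Best: 297 marks.

297 marks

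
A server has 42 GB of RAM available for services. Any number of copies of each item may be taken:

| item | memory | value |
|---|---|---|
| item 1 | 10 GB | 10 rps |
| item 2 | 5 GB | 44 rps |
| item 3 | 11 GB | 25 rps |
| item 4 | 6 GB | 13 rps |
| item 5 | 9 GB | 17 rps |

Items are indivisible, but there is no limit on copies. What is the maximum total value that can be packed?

352 rps

Best value-per-unit is item 2 at 44/5, and filling with it alone uses memory 8×5=40. No mix of the others beats 8×44 = 352.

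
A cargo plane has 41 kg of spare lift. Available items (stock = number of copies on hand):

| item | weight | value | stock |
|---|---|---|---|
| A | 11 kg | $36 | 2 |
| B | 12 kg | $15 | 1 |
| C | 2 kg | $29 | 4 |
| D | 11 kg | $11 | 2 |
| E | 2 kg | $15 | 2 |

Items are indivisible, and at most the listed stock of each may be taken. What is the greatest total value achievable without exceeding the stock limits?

Top feasible selections:
- 2×A + 4×C + 2×E: weight 34, value 218
- 2×A + 4×C + 1×E: weight 32, value 203
- 2×A + 4×C + 1×D: weight 41, value 199
Best: $218.

$218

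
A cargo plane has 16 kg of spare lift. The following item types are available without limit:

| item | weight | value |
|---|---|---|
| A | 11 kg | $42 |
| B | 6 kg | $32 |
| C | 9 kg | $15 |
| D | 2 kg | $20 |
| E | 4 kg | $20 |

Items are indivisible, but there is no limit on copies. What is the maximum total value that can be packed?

Best value-per-unit is D at 20/2, and filling with it alone uses weight 8×2=16. No mix of the others beats 8×20 = 160.

$160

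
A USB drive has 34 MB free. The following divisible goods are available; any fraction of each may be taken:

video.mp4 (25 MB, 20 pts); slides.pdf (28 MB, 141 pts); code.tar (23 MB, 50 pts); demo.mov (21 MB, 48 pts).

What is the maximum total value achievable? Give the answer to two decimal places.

Take in order of value per unit:
- slides.pdf (141/28 per unit): all 28 → value 141, running total 141.00
- demo.mov (48/21 per unit): 6 of 21 → value 6×48/21 = 13.7143, running total 154.71
Total 154.71.

154.71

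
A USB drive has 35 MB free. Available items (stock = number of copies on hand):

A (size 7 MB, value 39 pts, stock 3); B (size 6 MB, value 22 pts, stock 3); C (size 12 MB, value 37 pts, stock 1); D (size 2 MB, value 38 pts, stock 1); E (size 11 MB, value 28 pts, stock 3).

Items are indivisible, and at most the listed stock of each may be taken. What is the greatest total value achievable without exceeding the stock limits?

Best selections within size 35 and stock limits:
- 3×A + 2×B + 1×D: size 35, value 199
- 3×A + 1×C + 1×D: size 35, value 192
- 3×A + 1×D + 1×E: size 34, value 183
- 2×A + 3×B + 1×D: size 34, value 182
Best: 199 pts.

199 pts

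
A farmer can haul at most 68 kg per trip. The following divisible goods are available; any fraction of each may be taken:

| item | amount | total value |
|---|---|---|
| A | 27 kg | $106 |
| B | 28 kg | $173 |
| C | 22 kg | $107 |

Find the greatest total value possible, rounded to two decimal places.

Take in order of value per unit:
- B (173/28 per unit): all 28 → value 173, running total 173.00
- C (107/22 per unit): all 22 → value 107, running total 280.00
- A (106/27 per unit): 18 of 27 → value 18×106/27 = 70.6667, running total 350.67
Total 350.67.

350.67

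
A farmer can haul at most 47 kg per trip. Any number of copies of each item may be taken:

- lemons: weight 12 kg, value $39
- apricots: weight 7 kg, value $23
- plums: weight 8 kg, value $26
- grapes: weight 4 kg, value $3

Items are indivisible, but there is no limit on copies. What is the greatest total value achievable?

Best value-per-unit is apricots at 23/7; filling with it alone gives 6×23 = 138.
Optimal mix: 1×lemons + 5×apricots → weight 47, value 154.

$154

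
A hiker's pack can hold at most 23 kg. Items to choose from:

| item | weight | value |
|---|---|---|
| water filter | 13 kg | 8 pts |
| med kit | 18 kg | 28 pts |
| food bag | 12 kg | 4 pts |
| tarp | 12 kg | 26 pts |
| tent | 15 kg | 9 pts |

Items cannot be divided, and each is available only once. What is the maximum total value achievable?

28 pts

This is a 0/1 knapsack; check combinations near the capacity.
- med kit: weight 18, value 28
- tarp: weight 12, value 26
- tent: weight 15, value 9
- water filter: weight 13, value 8
- food bag: weight 12, value 4
Best: 28 pts.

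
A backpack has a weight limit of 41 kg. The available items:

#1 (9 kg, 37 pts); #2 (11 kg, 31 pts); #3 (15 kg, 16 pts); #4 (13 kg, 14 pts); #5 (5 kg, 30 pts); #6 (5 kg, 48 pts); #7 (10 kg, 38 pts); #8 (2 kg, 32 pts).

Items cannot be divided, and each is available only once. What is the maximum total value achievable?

Check high-value combinations within 41 kg:
- #1+#2+#6+#7+#8: weight 9+11+5+10+2=37, value 37+31+48+38+32=186
- #1+#5+#6+#7+#8: weight 9+5+5+10+2=31, value 37+30+48+38+32=185
- #1+#2+#5+#6+#7: weight 9+11+5+5+10=40, value 37+31+30+48+38=184
- #2+#5+#6+#7+#8: weight 11+5+5+10+2=33, value 31+30+48+38+32=179
- #1+#2+#5+#6+#8: weight 9+11+5+5+2=32, value 37+31+30+48+32=178
Best: 186 pts.

186 pts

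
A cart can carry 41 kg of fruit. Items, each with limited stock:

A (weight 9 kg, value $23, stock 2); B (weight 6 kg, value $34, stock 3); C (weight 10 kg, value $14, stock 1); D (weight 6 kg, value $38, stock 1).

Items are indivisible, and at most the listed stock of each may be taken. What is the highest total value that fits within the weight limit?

$163

Top feasible selections:
- 1×A + 3×B + 1×D: weight 33, value 163
- 3×B + 1×C + 1×D: weight 34, value 154
- 2×A + 2×B + 1×D: weight 36, value 152
- 2×A + 3×B: weight 36, value 148
Best: $163.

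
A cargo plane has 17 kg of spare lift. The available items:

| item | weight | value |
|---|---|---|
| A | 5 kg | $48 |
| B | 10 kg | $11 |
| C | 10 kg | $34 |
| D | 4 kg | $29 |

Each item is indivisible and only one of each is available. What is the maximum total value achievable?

$82

This is a 0/1 knapsack; check combinations near the capacity.
- A+C: weight 5+10=15, value 48+34=82
- A+D: weight 5+4=9, value 48+29=77
- C+D: weight 10+4=14, value 34+29=63
- A+B: weight 5+10=15, value 48+11=59
- A: weight 5, value 48
Best: $82.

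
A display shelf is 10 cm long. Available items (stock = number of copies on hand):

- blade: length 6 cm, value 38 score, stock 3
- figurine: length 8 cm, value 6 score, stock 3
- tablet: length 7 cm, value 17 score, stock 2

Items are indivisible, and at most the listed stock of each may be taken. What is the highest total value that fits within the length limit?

Best selections within length 10 and stock limits:
- 1×blade: length 6, value 38
- 1×tablet: length 7, value 17
Best: 38 score.

38 score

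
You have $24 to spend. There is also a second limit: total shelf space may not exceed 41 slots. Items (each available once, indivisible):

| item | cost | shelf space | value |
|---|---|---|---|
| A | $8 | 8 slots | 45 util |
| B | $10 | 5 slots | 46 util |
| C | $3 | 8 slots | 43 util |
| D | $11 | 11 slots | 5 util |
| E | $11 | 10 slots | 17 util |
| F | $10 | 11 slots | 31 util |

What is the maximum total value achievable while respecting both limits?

Feasible sets respecting both limits:
- A+B+C: cost 21, shelf space 21, value 134
- B+C+F: cost 23, shelf space 24, value 120
- A+C+F: cost 21, shelf space 27, value 119
Best: 134 util.

134 util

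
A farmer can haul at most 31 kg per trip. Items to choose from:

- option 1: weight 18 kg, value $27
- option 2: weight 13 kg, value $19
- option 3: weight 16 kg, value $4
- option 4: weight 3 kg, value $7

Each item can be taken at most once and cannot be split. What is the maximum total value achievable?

Check high-value combinations within 31 kg:
- option 1+option 2: weight 18+13=31, value 27+19=46
- option 1+option 4: weight 18+3=21, value 27+7=34
- option 1: weight 18, value 27
- option 2+option 4: weight 13+3=16, value 19+7=26
Best: $46.

$46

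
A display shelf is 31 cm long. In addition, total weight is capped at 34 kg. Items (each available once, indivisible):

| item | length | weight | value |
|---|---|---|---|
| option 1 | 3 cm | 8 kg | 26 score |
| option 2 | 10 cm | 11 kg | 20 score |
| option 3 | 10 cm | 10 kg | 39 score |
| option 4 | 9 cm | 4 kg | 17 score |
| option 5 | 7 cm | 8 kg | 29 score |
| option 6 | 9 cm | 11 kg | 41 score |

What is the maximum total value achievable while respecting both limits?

Feasible sets respecting both limits:
- option 1+option 3+option 4+option 6: length 31, weight 33, value 123
- option 1+option 4+option 5+option 6: length 28, weight 31, value 113
- option 1+option 3+option 4+option 5: length 29, weight 30, value 111
- option 3+option 5+option 6: length 26, weight 29, value 109
Best: 123 score.

123 score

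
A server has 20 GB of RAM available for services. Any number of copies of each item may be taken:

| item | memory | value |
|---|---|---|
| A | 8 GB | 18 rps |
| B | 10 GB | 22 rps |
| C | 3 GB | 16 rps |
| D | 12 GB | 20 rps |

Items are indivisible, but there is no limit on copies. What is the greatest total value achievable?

Best value-per-unit is C at 16/3, and filling with it alone uses memory 6×3=18. No mix of the others beats 6×16 = 96.

96 rps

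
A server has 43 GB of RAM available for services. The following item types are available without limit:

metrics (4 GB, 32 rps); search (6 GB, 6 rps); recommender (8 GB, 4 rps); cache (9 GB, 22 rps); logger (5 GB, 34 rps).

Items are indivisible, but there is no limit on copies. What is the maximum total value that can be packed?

326 rps

Best value-per-unit is metrics at 32/4; filling with it alone gives 10×32 = 320.
Optimal mix: 7×metrics + 3×logger → memory 43, value 326.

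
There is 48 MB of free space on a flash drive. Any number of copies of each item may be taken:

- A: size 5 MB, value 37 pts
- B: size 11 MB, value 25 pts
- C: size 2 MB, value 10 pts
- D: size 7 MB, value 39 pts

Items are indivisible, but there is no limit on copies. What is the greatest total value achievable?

343 pts

Best value-per-unit is A at 37/5; filling with it alone gives 9×37 = 333.
Optimal mix: 9×A + 1×C → size 47, value 343.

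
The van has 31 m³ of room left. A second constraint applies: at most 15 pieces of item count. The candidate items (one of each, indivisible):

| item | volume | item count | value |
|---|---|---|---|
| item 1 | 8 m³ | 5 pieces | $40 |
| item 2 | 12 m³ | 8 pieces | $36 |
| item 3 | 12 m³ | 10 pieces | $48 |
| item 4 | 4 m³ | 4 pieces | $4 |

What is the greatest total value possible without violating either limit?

$88

Feasible sets respecting both limits:
- item 1+item 3: volume 20, item count 15, value 88
- item 1+item 2: volume 20, item count 13, value 76
- item 3+item 4: volume 16, item count 14, value 52
Best: $88.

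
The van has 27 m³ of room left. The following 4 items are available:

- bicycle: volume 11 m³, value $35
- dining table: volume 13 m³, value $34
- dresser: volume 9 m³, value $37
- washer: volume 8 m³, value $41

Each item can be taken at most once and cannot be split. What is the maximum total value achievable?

$78

Check high-value combinations within 27 m³:
- dresser+washer: volume 9+8=17, value 37+41=78
- bicycle+washer: volume 11+8=19, value 35+41=76
- dining table+washer: volume 13+8=21, value 34+41=75
- bicycle+dresser: volume 11+9=20, value 35+37=72
Best: $78.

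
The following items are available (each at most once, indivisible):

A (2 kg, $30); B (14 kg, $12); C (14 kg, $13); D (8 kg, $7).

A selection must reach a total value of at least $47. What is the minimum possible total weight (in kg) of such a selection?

24

Subsets with value ≥ 47, sorted by total weight:
- A+C+D: weight 24, value 50
- A+B+D: weight 24, value 49
- A+B+C: weight 30, value 55
- A+B+C+D: weight 38, value 62
Minimum weight: 24 kg.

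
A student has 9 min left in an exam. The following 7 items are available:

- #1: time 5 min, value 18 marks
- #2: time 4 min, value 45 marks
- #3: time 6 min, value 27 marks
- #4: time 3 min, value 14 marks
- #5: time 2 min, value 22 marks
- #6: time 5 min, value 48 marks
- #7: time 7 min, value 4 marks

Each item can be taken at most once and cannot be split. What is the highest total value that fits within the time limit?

93 marks

Check high-value combinations within 9 min:
- #2+#6: time 4+5=9, value 45+48=93
- #2+#4+#5: time 4+3+2=9, value 45+14+22=81
- #5+#6: time 2+5=7, value 22+48=70
Best: 93 marks.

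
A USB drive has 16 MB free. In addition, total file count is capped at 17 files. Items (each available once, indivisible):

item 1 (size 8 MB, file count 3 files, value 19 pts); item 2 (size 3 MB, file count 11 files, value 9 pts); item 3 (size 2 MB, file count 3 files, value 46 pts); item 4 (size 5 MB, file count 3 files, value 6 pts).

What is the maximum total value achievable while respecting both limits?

Feasible sets respecting both limits:
- item 1+item 2+item 3: size 13, file count 17, value 74
- item 1+item 3+item 4: size 15, file count 9, value 71
- item 1+item 3: size 10, file count 6, value 65
Best: 74 pts.

74 pts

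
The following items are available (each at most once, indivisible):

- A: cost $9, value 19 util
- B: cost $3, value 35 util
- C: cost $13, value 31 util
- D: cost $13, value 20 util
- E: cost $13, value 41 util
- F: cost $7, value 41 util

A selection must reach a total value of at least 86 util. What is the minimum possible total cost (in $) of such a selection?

Subsets with value ≥ 86, sorted by total cost:
- A+B+F: cost 19, value 95
- B+E+F: cost 23, value 117
Minimum cost: 19 $.

19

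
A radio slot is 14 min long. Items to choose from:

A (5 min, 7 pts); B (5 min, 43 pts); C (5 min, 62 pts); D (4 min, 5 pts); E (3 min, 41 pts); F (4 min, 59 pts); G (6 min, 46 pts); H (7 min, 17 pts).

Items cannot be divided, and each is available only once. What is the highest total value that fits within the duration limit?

164 pts

This is a 0/1 knapsack; check combinations near the capacity.
- B+C+F: duration 5+5+4=14, value 43+62+59=164
- C+E+F: duration 5+3+4=12, value 62+41+59=162
- C+E+G: duration 5+3+6=14, value 62+41+46=149
Best: 164 pts.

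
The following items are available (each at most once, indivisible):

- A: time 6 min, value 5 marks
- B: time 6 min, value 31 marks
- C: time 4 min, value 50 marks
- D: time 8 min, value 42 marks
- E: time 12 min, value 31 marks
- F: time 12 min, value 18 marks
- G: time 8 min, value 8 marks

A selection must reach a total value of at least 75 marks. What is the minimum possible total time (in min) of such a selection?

Subsets with value ≥ 75, sorted by total time:
- B+C: time 10, value 81
- C+D: time 12, value 92
- A+B+C: time 16, value 86
Minimum time: 10 min.

10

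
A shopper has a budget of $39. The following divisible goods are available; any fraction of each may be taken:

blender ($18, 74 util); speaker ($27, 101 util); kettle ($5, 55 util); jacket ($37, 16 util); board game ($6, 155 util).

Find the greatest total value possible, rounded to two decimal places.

321.41

Take in order of value per unit:
- board game (155/6 per unit): all 6 → value 155, running total 155.00
- kettle (55/5 per unit): all 5 → value 55, running total 210.00
- blender (74/18 per unit): all 18 → value 74, running total 284.00
- speaker (101/27 per unit): 10 of 27 → value 10×101/27 = 37.4074, running total 321.41
Total 321.41.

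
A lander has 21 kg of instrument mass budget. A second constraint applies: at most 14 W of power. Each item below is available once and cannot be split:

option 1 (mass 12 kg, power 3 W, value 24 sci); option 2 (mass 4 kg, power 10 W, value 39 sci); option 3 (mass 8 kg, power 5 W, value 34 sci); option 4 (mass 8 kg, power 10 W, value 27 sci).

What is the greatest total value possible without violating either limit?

Feasible sets respecting both limits:
- option 1+option 2: mass 16, power 13, value 63
- option 1+option 3: mass 20, power 8, value 58
- option 1+option 4: mass 20, power 13, value 51
Best: 63 sci.

63 sci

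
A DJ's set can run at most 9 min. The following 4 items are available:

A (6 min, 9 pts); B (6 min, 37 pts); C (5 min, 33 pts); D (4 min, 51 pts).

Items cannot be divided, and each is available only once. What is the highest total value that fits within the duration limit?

Check high-value combinations within 9 min:
- C+D: duration 5+4=9, value 33+51=84
- D: duration 4, value 51
- B: duration 6, value 37
- C: duration 5, value 33
- A: duration 6, value 9
Best: 84 pts.

84 pts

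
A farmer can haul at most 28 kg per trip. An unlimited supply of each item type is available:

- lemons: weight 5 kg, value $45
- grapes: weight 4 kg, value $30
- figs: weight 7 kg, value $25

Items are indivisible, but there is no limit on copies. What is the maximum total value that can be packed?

Best value-per-unit is lemons at 45/5; filling with it alone gives 5×45 = 225.
Optimal mix: 4×lemons + 2×grapes → weight 28, value 240.

$240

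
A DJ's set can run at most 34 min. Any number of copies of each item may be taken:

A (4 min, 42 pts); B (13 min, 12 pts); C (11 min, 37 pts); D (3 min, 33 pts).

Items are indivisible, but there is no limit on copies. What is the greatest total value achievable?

Best value-per-unit is D at 33/3; filling with it alone gives 11×33 = 363.
Optimal mix: 1×A + 10×D → duration 34, value 372.

372 pts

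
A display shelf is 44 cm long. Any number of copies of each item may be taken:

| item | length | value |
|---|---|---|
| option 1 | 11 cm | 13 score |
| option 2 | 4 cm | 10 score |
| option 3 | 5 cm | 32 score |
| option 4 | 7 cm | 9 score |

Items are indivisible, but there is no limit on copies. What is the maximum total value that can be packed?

Best value-per-unit is option 3 at 32/5; filling with it alone gives 8×32 = 256.
Optimal mix: 1×option 2 + 8×option 3 → length 44, value 266.

266 score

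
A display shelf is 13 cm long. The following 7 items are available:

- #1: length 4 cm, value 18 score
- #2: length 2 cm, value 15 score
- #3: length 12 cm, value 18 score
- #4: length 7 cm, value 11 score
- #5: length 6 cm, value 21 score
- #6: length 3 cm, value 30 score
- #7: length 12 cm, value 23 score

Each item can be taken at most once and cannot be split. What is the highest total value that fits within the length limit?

69 score

Check high-value combinations within 13 cm:
- #1+#5+#6: length 4+6+3=13, value 18+21+30=69
- #2+#5+#6: length 2+6+3=11, value 15+21+30=66
- #1+#2+#6: length 4+2+3=9, value 18+15+30=63
- #2+#4+#6: length 2+7+3=12, value 15+11+30=56
- #1+#2+#5: length 4+2+6=12, value 18+15+21=54
Best: 69 score.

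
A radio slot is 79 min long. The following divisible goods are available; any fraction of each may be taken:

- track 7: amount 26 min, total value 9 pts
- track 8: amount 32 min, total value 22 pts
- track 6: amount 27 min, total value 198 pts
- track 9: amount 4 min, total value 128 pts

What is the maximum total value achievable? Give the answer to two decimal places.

353.54

Take in order of value per unit:
- track 9 (128/4 per unit): all 4 → value 128, running total 128.00
- track 6 (198/27 per unit): all 27 → value 198, running total 326.00
- track 8 (22/32 per unit): all 32 → value 22, running total 348.00
- track 7 (9/26 per unit): 16 of 26 → value 16×9/26 = 5.5385, running total 353.54
Total 353.54.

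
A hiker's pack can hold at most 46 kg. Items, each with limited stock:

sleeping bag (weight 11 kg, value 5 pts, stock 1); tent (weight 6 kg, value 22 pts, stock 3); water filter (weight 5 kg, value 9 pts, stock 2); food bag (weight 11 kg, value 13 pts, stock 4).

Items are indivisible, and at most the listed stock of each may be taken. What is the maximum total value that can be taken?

Top feasible selections:
- 3×tent + 1×water filter + 2×food bag: weight 45, value 101
- 3×tent + 2×water filter + 1×food bag: weight 39, value 97
Best: 101 pts.

101 pts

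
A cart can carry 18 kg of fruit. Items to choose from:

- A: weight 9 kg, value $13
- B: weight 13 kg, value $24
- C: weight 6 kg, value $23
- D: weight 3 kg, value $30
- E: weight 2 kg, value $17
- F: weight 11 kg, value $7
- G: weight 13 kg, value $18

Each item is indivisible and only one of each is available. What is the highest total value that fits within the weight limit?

$71

Check high-value combinations within 18 kg:
- B+D+E: weight 13+3+2=18, value 24+30+17=71
- C+D+E: weight 6+3+2=11, value 23+30+17=70
- A+C+D: weight 9+6+3=18, value 13+23+30=66
- D+E+G: weight 3+2+13=18, value 30+17+18=65
Best: $71.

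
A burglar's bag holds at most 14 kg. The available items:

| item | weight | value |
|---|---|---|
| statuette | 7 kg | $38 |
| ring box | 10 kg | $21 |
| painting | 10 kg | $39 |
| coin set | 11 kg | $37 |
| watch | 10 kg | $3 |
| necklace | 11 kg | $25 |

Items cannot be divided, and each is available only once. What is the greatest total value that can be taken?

$39

Check high-value combinations within 14 kg:
- painting: weight 10, value 39
- statuette: weight 7, value 38
- coin set: weight 11, value 37
Best: $39.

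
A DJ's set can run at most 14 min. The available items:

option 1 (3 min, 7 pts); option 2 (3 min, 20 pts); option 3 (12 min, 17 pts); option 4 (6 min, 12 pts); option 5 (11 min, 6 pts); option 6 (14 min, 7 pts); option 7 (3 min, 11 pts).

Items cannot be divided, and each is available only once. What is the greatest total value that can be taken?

43 pts

Check high-value combinations within 14 min:
- option 2+option 4+option 7: duration 3+6+3=12, value 20+12+11=43
- option 1+option 2+option 4: duration 3+3+6=12, value 7+20+12=39
- option 1+option 2+option 7: duration 3+3+3=9, value 7+20+11=38
- option 2+option 4: duration 3+6=9, value 20+12=32
- option 2+option 7: duration 3+3=6, value 20+11=31
Best: 43 pts.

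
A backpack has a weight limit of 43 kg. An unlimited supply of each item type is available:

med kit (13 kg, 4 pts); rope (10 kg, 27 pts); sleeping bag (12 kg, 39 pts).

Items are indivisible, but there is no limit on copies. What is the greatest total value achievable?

120 pts

Best value-per-unit is sleeping bag at 39/12; filling with it alone gives 3×39 = 117.
Optimal mix: 3×rope + 1×sleeping bag → weight 42, value 120.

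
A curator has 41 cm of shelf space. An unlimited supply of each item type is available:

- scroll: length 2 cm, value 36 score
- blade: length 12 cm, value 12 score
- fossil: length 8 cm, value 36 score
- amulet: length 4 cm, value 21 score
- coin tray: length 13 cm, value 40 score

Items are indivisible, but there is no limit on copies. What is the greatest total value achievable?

720 score

Best value-per-unit is scroll at 36/2, and filling with it alone uses length 20×2=40. No mix of the others beats 20×36 = 720.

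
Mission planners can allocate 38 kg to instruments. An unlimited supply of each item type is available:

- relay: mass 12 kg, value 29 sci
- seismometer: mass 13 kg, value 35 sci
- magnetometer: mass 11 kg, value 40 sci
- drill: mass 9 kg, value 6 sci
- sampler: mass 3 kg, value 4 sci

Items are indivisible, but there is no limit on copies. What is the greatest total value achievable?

124 sci

Best value-per-unit is magnetometer at 40/11; filling with it alone gives 3×40 = 120.
Optimal mix: 3×magnetometer + 1×sampler → mass 36, value 124.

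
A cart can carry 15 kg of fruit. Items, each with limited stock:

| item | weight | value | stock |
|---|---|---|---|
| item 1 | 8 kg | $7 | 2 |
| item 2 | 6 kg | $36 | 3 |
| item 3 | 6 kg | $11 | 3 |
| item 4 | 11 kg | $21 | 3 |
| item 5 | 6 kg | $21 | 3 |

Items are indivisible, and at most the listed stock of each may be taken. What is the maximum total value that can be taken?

Best selections within weight 15 and stock limits:
- 2×item 2: weight 12, value 72
- 1×item 2 + 1×item 5: weight 12, value 57
- 1×item 2 + 1×item 3: weight 12, value 47
Best: $72.

$72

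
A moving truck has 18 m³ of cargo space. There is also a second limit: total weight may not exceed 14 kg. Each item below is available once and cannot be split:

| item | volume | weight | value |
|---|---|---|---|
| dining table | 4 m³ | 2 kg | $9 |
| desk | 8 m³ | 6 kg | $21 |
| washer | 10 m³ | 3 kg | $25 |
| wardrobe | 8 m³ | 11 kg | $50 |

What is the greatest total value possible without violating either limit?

$75

Feasible sets respecting both limits:
- washer+wardrobe: volume 18, weight 14, value 75
- dining table+wardrobe: volume 12, weight 13, value 59
- wardrobe: volume 8, weight 11, value 50
Best: $75.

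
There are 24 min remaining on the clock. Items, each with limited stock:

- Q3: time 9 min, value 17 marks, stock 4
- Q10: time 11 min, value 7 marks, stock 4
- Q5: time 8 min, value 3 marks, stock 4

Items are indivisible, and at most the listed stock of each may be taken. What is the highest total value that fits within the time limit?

34 marks

Best selections within time 24 and stock limits:
- 2×Q3: time 18, value 34
- 1×Q3 + 1×Q10: time 20, value 24
- 1×Q3 + 1×Q5: time 17, value 20
Best: 34 marks.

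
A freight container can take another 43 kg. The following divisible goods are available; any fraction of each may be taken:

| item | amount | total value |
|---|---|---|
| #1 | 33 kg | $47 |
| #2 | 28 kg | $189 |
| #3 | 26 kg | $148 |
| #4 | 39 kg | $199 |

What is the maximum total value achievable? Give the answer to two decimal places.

Take in order of value per unit:
- #2 (189/28 per unit): all 28 → value 189, running total 189.00
- #3 (148/26 per unit): 15 of 26 → value 15×148/26 = 85.3846, running total 274.38
Total 274.38.

274.38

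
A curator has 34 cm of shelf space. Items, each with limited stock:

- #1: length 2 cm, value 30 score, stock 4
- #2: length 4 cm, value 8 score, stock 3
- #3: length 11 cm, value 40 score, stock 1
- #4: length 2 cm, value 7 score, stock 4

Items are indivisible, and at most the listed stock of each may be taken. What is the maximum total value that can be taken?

197 score

Top feasible selections:
- 4×#1 + 2×#2 + 1×#3 + 3×#4: length 33, value 197
- 4×#1 + 1×#2 + 1×#3 + 4×#4: length 31, value 196
- 4×#1 + 3×#2 + 1×#3 + 1×#4: length 33, value 191
Best: 197 score.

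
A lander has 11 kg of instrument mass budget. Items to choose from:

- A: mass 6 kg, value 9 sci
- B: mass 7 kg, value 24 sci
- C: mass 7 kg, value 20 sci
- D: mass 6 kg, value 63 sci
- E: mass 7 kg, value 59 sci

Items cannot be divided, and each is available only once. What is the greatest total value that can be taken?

Check high-value combinations within 11 kg:
- D: mass 6, value 63
- E: mass 7, value 59
- B: mass 7, value 24
Best: 63 sci.

63 sci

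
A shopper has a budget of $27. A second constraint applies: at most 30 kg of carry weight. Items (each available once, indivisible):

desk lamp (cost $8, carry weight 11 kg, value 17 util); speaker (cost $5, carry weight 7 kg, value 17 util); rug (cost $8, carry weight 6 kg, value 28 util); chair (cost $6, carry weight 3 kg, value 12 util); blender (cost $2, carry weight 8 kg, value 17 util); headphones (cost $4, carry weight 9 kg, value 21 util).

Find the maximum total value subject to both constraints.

83 util

Feasible sets respecting both limits:
- speaker+rug+blender+headphones: cost 19, carry weight 30, value 83
- desk lamp+rug+chair+headphones: cost 26, carry weight 29, value 78
- speaker+rug+chair+headphones: cost 23, carry weight 25, value 78
- rug+chair+blender+headphones: cost 20, carry weight 26, value 78
Best: 83 util.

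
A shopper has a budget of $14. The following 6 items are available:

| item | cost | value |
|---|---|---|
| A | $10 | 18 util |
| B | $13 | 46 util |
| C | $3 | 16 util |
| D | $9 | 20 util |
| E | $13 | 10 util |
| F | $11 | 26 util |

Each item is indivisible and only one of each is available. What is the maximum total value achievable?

This is a 0/1 knapsack; check combinations near the capacity.
- B: cost 13, value 46
- C+F: cost 3+11=14, value 16+26=42
- C+D: cost 3+9=12, value 16+20=36
- A+C: cost 10+3=13, value 18+16=34
Best: 46 util.

46 util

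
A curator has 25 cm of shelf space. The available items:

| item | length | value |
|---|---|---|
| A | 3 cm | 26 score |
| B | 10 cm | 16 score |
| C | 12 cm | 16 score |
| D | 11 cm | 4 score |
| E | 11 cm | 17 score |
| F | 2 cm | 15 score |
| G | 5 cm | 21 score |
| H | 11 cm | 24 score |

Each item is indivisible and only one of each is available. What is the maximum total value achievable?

86 score

This is a 0/1 knapsack; check combinations near the capacity.
- A+F+G+H: length 3+2+5+11=21, value 26+15+21+24=86
- A+E+F+G: length 3+11+2+5=21, value 26+17+15+21=79
- A+B+F+G: length 3+10+2+5=20, value 26+16+15+21=78
- A+C+F+G: length 3+12+2+5=22, value 26+16+15+21=78
- A+G+H: length 3+5+11=19, value 26+21+24=71
Best: 86 score.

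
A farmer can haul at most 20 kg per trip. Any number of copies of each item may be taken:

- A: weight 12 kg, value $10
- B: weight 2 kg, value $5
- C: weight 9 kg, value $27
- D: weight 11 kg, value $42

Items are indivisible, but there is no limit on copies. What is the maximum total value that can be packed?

Best value-per-unit is D at 42/11; filling with it alone gives 1×42 = 42.
Optimal mix: 1×C + 1×D → weight 20, value 69.

$69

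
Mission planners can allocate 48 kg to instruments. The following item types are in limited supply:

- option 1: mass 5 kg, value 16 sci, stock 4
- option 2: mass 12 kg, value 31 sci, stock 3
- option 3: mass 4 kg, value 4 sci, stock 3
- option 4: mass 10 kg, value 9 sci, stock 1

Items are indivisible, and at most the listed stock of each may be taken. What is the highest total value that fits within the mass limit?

Best selections within mass 48 and stock limits:
- 4×option 1 + 2×option 2 + 1×option 3: mass 48, value 130
- 4×option 1 + 2×option 2: mass 44, value 126
- 2×option 1 + 3×option 2: mass 46, value 125
Best: 130 sci.

130 sci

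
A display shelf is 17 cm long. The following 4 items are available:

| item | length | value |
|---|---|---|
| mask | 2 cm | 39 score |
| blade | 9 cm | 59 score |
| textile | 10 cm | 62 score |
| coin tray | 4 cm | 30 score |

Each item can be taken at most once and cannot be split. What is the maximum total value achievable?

131 score

Check high-value combinations within 17 cm:
- mask+textile+coin tray: length 2+10+4=16, value 39+62+30=131
- mask+blade+coin tray: length 2+9+4=15, value 39+59+30=128
- mask+textile: length 2+10=12, value 39+62=101
- mask+blade: length 2+9=11, value 39+59=98
- textile+coin tray: length 10+4=14, value 62+30=92
Best: 131 score.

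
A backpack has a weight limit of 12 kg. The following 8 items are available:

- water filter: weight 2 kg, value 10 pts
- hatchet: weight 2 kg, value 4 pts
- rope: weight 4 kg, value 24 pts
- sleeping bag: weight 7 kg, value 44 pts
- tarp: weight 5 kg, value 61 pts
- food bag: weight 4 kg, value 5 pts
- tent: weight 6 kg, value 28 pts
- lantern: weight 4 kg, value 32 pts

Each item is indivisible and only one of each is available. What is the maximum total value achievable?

Check high-value combinations within 12 kg:
- sleeping bag+tarp: weight 7+5=12, value 44+61=105
- water filter+tarp+lantern: weight 2+5+4=11, value 10+61+32=103
- hatchet+tarp+lantern: weight 2+5+4=11, value 4+61+32=97
- water filter+rope+tarp: weight 2+4+5=11, value 10+24+61=95
- tarp+lantern: weight 5+4=9, value 61+32=93
Best: 105 pts.

105 pts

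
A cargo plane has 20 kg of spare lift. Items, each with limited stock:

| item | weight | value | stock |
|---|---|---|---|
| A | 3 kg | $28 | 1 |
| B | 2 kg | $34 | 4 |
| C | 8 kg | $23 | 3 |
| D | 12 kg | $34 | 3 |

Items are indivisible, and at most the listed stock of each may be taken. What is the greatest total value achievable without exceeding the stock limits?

Best selections within weight 20 and stock limits:
- 1×A + 4×B + 1×C: weight 19, value 187
- 4×B + 1×D: weight 20, value 170
- 1×A + 4×B: weight 11, value 164
- 4×B + 1×C: weight 16, value 159
Best: $187.

$187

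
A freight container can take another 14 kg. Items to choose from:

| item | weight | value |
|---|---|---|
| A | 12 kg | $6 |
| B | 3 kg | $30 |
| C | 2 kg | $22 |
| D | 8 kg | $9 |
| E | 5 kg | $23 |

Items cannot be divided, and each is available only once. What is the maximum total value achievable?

$75

Check high-value combinations within 14 kg:
- B+C+E: weight 3+2+5=10, value 30+22+23=75
- B+C+D: weight 3+2+8=13, value 30+22+9=61
- B+E: weight 3+5=8, value 30+23=53
- B+C: weight 3+2=5, value 30+22=52
- C+E: weight 2+5=7, value 22+23=45
Best: $75.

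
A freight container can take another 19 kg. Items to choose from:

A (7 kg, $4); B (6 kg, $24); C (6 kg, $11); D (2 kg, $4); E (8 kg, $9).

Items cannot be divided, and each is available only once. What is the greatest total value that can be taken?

$39

This is a 0/1 knapsack; check combinations near the capacity.
- B+C+D: weight 6+6+2=14, value 24+11+4=39
- A+B+C: weight 7+6+6=19, value 4+24+11=39
- B+D+E: weight 6+2+8=16, value 24+4+9=37
- B+C: weight 6+6=12, value 24+11=35
Best: $39.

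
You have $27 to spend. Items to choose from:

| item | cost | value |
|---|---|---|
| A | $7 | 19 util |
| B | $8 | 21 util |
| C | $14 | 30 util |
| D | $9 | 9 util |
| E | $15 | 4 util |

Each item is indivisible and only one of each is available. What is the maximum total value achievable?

Check high-value combinations within $27:
- B+C: cost 8+14=22, value 21+30=51
- A+C: cost 7+14=21, value 19+30=49
- A+B+D: cost 7+8+9=24, value 19+21+9=49
Best: 51 util.

51 util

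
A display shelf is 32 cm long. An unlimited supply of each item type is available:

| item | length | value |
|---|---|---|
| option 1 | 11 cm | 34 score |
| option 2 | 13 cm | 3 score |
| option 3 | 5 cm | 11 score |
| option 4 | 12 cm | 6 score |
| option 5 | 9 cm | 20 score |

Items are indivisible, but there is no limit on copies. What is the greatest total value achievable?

90 score

Best value-per-unit is option 1 at 34/11; filling with it alone gives 2×34 = 68.
Optimal mix: 2×option 1 + 2×option 3 → length 32, value 90.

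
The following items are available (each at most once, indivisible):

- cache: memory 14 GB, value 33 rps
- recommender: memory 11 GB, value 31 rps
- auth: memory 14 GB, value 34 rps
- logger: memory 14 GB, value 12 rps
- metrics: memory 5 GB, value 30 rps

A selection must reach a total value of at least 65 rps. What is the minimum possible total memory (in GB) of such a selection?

25

Subsets with value ≥ 65, sorted by total memory:
- recommender+auth: memory 25, value 65
- cache+auth: memory 28, value 67
- recommender+auth+metrics: memory 30, value 95
- cache+recommender+metrics: memory 30, value 94
Minimum memory: 25 GB.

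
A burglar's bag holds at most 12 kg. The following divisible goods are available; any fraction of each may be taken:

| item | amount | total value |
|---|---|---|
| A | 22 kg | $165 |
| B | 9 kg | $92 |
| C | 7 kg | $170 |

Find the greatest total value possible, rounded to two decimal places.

221.11

Take in order of value per unit:
- C (170/7 per unit): all 7 → value 170, running total 170.00
- B (92/9 per unit): 5 of 9 → value 5×92/9 = 51.1111, running total 221.11
Total 221.11.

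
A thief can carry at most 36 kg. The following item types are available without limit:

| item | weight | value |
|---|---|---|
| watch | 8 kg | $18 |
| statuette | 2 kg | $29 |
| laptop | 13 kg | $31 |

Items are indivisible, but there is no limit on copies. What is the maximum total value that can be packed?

$522

Best value-per-unit is statuette at 29/2, and filling with it alone uses weight 18×2=36. No mix of the others beats 18×29 = 522.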